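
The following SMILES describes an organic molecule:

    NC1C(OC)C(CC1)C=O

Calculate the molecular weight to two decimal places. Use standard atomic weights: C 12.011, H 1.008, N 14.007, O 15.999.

First, the molecular formula is C7H13NO2 (counting implicit H from valence).
  C: 7 × 12.011 = 84.077
  H: 13 × 1.008 = 13.104
  N: 1 × 14.007 = 14.007
  O: 2 × 15.999 = 31.998
Sum: 7×12.011 + 13×1.008 + 1×14.007 + 2×15.999 = 143.186 → 143.19 g/mol.

143.19 g/mol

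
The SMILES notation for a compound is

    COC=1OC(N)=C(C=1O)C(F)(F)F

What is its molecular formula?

Walk through each heavy atom and fill implicit hydrogens from standard valence (C 4, N 3, O 2, S 2, halogen 1):
  atom 1: C, bond orders sum to 1 (valence 4) → 3 H
  atom 2: O, bond orders sum to 2 (valence 2) → 0 H
  atom 3: C, bond orders sum to 4 (valence 4) → 0 H
  atom 4: O, bond orders sum to 2 (valence 2) → 0 H
  atom 5: C, bond orders sum to 4 (valence 4) → 0 H
  atom 6: N, bond orders sum to 1 (valence 3) → 2 H
  atom 7: C, bond orders sum to 4 (valence 4) → 0 H
  atom 8: C, bond orders sum to 4 (valence 4) → 0 H
  atom 9: O, bond orders sum to 1 (valence 2) → 1 H
  atom 10: C, bond orders sum to 4 (valence 4) → 0 H
  atom 11: F (halogen, monovalent) → 0 H
  atom 12: F (halogen, monovalent) → 0 H
  atom 13: F (halogen, monovalent) → 0 H
Totals → C:6, H:6, F:3, N:1, O:3.

C6H6F3NO3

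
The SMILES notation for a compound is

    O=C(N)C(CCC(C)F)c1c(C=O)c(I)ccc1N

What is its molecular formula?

C13H16FIN2O2

Walk through each heavy atom and fill implicit hydrogens from standard valence (C 4, N 3, O 2, S 2, halogen 1); for lowercase aromatic atoms, an aromatic c carries 1 H when it has two neighbours and 0 H with three, and aromatic n carries 0 H:
  atom 1: O, bond orders sum to 2 (valence 2) → 0 H
  atom 2: C, bond orders sum to 4 (valence 4) → 0 H
  atom 3: N, bond orders sum to 1 (valence 3) → 2 H
  atom 4: C, bond orders sum to 3 (valence 4) → 1 H
  atom 5: C, bond orders sum to 2 (valence 4) → 2 H
  atom 6: C, bond orders sum to 2 (valence 4) → 2 H
  atom 7: C, bond orders sum to 3 (valence 4) → 1 H
  atom 8: C, bond orders sum to 1 (valence 4) → 3 H
  atom 9: F (halogen, monovalent) → 0 H
  atom 10: aromatic c, 3 neighbours → 0 H
  atom 11: aromatic c, 3 neighbours → 0 H
  atom 12: C, bond orders sum to 3 (valence 4) → 1 H
  atom 13: O, bond orders sum to 2 (valence 2) → 0 H
  atom 14: aromatic c, 3 neighbours → 0 H
  atom 15: I (halogen, monovalent) → 0 H
  atom 16: aromatic c, 2 neighbours → 1 H
  atom 17: aromatic c, 2 neighbours → 1 H
  atom 18: aromatic c, 3 neighbours → 0 H
  atom 19: N, bond orders sum to 1 (valence 3) → 2 H
Totals → C:13, H:16, F:1, I:1, N:2, O:2.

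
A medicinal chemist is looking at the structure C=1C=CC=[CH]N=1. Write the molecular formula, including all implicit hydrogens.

C5H5N

Walk through each heavy atom and fill implicit hydrogens from standard valence (C 4, N 3, O 2, S 2, halogen 1):
  atom 1: C, bond orders sum to 3 (valence 4) → 1 H
  atom 2: C, bond orders sum to 3 (valence 4) → 1 H
  atom 3: C, bond orders sum to 3 (valence 4) → 1 H
  atom 4: C, bond orders sum to 3 (valence 4) → 1 H
  atom 5: C with explicit H count 1
  atom 6: N, bond orders sum to 3 (valence 3) → 0 H
Totals → C:5, H:5, N:1.
In Hill order: C5H5N.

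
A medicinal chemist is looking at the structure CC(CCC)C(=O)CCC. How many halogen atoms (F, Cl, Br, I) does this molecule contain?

Scan the SMILES for the halogen motif — none present.
Groups that are present: 1 ketone.

0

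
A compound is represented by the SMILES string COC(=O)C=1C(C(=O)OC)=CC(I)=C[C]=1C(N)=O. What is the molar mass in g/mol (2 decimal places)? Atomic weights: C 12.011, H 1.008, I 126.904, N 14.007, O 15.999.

First, the molecular formula is C11H10INO5 (counting implicit H from valence).
  C: 11 × 12.011 = 132.121
  H: 10 × 1.008 = 10.080
  I: 1 × 126.904 = 126.904
  N: 1 × 14.007 = 14.007
  O: 5 × 15.999 = 79.995
Sum: 11×12.011 + 10×1.008 + 1×126.904 + 1×14.007 + 5×15.999 = 363.107 → 363.11 g/mol.

363.11 g/mol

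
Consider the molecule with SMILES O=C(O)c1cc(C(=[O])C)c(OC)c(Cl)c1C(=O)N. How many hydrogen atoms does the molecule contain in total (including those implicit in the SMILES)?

Walk through each heavy atom and fill implicit hydrogens from standard valence (C 4, N 3, O 2, S 2, halogen 1); for lowercase aromatic atoms, an aromatic c carries 1 H when it has two neighbours and 0 H with three, and aromatic n carries 0 H:
  atom 1: O, bond orders sum to 2 (valence 2) → 0 H
  atom 2: C, bond orders sum to 4 (valence 4) → 0 H
  atom 3: O, bond orders sum to 1 (valence 2) → 1 H
  atom 4: aromatic c, 3 neighbours → 0 H
  atom 5: aromatic c, 2 neighbours → 1 H
  atom 6: aromatic c, 3 neighbours → 0 H
  atom 7: C, bond orders sum to 4 (valence 4) → 0 H
  atom 8: O with explicit H count 0
  atom 9: C, bond orders sum to 1 (valence 4) → 3 H
  atom 10: aromatic c, 3 neighbours → 0 H
  atom 11: O, bond orders sum to 2 (valence 2) → 0 H
  atom 12: C, bond orders sum to 1 (valence 4) → 3 H
  atom 13: aromatic c, 3 neighbours → 0 H
  atom 14: Cl (halogen, monovalent) → 0 H
  atom 15: aromatic c, 3 neighbours → 0 H
  atom 16: C, bond orders sum to 4 (valence 4) → 0 H
  atom 17: O, bond orders sum to 2 (valence 2) → 0 H
  atom 18: N, bond orders sum to 1 (valence 3) → 2 H
Total hydrogens: 10.

10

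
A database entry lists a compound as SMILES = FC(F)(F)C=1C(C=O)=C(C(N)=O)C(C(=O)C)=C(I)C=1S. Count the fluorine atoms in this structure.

3

Scan the SMILES for F atoms (remember two-letter symbols like Cl and Br are single atoms).
Fluorine count: 3.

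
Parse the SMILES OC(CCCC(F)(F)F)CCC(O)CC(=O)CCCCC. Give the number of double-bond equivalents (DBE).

Degree of unsaturation = (number of rings) + (number of π bonds).
Ring closures in the SMILES: 0.
π bonds: 1 double bond (each 1 DoU) → 1 DoU from unsaturation.
Total DoU = 0 + 1 = 1.

1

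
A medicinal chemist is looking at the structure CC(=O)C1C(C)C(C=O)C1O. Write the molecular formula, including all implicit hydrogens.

Walk through each heavy atom and fill implicit hydrogens from standard valence (C 4, N 3, O 2, S 2, halogen 1):
  atom 1: C, bond orders sum to 1 (valence 4) → 3 H
  atom 2: C, bond orders sum to 4 (valence 4) → 0 H
  atom 3: O, bond orders sum to 2 (valence 2) → 0 H
  atom 4: C, bond orders sum to 3 (valence 4) → 1 H
  atom 5: C, bond orders sum to 3 (valence 4) → 1 H
  atom 6: C, bond orders sum to 1 (valence 4) → 3 H
  atom 7: C, bond orders sum to 3 (valence 4) → 1 H
  atom 8: C, bond orders sum to 3 (valence 4) → 1 H
  atom 9: O, bond orders sum to 2 (valence 2) → 0 H
  atom 10: C, bond orders sum to 3 (valence 4) → 1 H
  atom 11: O, bond orders sum to 1 (valence 2) → 1 H
Totals → C:8, H:12, O:3.

C8H12O3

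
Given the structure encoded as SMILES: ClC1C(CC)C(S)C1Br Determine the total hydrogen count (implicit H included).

Walk through each heavy atom and fill implicit hydrogens from standard valence (C 4, N 3, O 2, S 2, halogen 1):
  atom 1: Cl (halogen, monovalent) → 0 H
  atom 2: C, bond orders sum to 3 (valence 4) → 1 H
  atom 3: C, bond orders sum to 3 (valence 4) → 1 H
  atom 4: C, bond orders sum to 2 (valence 4) → 2 H
  atom 5: C, bond orders sum to 1 (valence 4) → 3 H
  atom 6: C, bond orders sum to 3 (valence 4) → 1 H
  atom 7: S, bond orders sum to 1 (valence 2) → 1 H
  atom 8: C, bond orders sum to 3 (valence 4) → 1 H
  atom 9: Br (halogen, monovalent) → 0 H
Total hydrogens: 10.

10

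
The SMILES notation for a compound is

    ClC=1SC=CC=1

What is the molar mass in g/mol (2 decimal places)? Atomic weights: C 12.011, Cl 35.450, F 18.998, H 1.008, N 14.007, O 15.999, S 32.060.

118.58 g/mol

First, the molecular formula is C4H3ClS (counting implicit H from valence).
  C: 4 × 12.011 = 48.044
  Cl: 1 × 35.450 = 35.450
  H: 3 × 1.008 = 3.024
  S: 1 × 32.060 = 32.060
Sum: 4×12.011 + 1×35.450 + 3×1.008 + 1×32.060 = 118.578 → 118.58 g/mol.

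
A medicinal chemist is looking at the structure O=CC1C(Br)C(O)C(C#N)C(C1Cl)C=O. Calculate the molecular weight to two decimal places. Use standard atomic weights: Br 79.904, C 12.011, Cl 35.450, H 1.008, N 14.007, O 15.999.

294.53 g/mol

First, the molecular formula is C9H9BrClNO3 (counting implicit H from valence).
  Br: 1 × 79.904 = 79.904
  C: 9 × 12.011 = 108.099
  Cl: 1 × 35.450 = 35.450
  H: 9 × 1.008 = 9.072
  N: 1 × 14.007 = 14.007
  O: 3 × 15.999 = 47.997
Sum: 1×79.904 + 9×12.011 + 1×35.450 + 9×1.008 + 1×14.007 + 3×15.999 = 294.529 → 294.53 g/mol.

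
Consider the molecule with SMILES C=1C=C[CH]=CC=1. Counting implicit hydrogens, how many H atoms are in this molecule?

Walk through each heavy atom and fill implicit hydrogens from standard valence (C 4, N 3, O 2, S 2, halogen 1):
  atom 1: C, bond orders sum to 3 (valence 4) → 1 H
  atom 2: C, bond orders sum to 3 (valence 4) → 1 H
  atom 3: C, bond orders sum to 3 (valence 4) → 1 H
  atom 4: C with explicit H count 1
  atom 5: C, bond orders sum to 3 (valence 4) → 1 H
  atom 6: C, bond orders sum to 3 (valence 4) → 1 H
Total hydrogens: 6.

6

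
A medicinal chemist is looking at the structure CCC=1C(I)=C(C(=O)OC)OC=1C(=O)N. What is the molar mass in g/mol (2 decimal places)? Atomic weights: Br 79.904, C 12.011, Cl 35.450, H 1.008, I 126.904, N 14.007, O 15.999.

323.09 g/mol

First, the molecular formula is C9H10INO4 (counting implicit H from valence).
  C: 9 × 12.011 = 108.099
  H: 10 × 1.008 = 10.080
  I: 1 × 126.904 = 126.904
  N: 1 × 14.007 = 14.007
  O: 4 × 15.999 = 63.996
Sum: 9×12.011 + 10×1.008 + 1×126.904 + 1×14.007 + 4×15.999 = 323.086 → 323.09 g/mol.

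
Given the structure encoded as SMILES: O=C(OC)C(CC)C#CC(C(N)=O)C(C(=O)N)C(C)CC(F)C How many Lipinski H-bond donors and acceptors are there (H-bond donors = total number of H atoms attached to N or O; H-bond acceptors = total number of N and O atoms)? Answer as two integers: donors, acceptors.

Donors: find every N or O and count the H atoms it carries.
  atom 1 (O): bond orders sum to 2 → 0 H
  atom 3 (O): bond orders sum to 2 → 0 H
  atom 12 (N): bond orders sum to 1 → 2 H
  atom 13 (O): bond orders sum to 2 → 0 H
  atom 16 (O): bond orders sum to 2 → 0 H
  atom 17 (N): bond orders sum to 1 → 2 H
Lipinski HBD = 4.
Acceptors: N atoms = 2, O atoms = 4 → HBA = 6.

4, 6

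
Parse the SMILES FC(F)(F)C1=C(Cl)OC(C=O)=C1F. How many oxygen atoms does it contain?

2

Scan the SMILES for O atoms (remember two-letter symbols like Cl and Br are single atoms).
Oxygen count: 2.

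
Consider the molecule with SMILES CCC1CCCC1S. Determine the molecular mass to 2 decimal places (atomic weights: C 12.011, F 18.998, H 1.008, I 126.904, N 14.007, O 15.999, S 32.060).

130.25 g/mol

First, the molecular formula is C7H14S (counting implicit H from valence).
  C: 7 × 12.011 = 84.077
  H: 14 × 1.008 = 14.112
  S: 1 × 32.060 = 32.060
Sum: 7×12.011 + 14×1.008 + 1×32.060 = 130.249 → 130.25 g/mol.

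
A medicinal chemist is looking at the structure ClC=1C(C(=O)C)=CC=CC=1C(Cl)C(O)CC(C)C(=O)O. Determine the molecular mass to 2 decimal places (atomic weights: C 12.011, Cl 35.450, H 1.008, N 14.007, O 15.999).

First, the molecular formula is C14H16Cl2O4 (counting implicit H from valence).
  C: 14 × 12.011 = 168.154
  Cl: 2 × 35.450 = 70.900
  H: 16 × 1.008 = 16.128
  O: 4 × 15.999 = 63.996
Sum: 14×12.011 + 2×35.450 + 16×1.008 + 4×15.999 = 319.178 → 319.18 g/mol.

319.18 g/mol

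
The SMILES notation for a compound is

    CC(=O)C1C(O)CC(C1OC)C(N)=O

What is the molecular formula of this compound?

C9H15NO4

Walk through each heavy atom and fill implicit hydrogens from standard valence (C 4, N 3, O 2, S 2, halogen 1):
  atom 1: C, bond orders sum to 1 (valence 4) → 3 H
  atom 2: C, bond orders sum to 4 (valence 4) → 0 H
  atom 3: O, bond orders sum to 2 (valence 2) → 0 H
  atom 4: C, bond orders sum to 3 (valence 4) → 1 H
  atom 5: C, bond orders sum to 3 (valence 4) → 1 H
  atom 6: O, bond orders sum to 1 (valence 2) → 1 H
  atom 7: C, bond orders sum to 2 (valence 4) → 2 H
  atom 8: C, bond orders sum to 3 (valence 4) → 1 H
  atom 9: C, bond orders sum to 3 (valence 4) → 1 H
  atom 10: O, bond orders sum to 2 (valence 2) → 0 H
  atom 11: C, bond orders sum to 1 (valence 4) → 3 H
  atom 12: C, bond orders sum to 4 (valence 4) → 0 H
  atom 13: N, bond orders sum to 1 (valence 3) → 2 H
  atom 14: O, bond orders sum to 2 (valence 2) → 0 H
Totals → C:9, H:15, N:1, O:4.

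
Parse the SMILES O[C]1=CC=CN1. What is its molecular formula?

Walk through each heavy atom and fill implicit hydrogens from standard valence (C 4, N 3, O 2, S 2, halogen 1):
  atom 1: O, bond orders sum to 1 (valence 2) → 1 H
  atom 2: C with explicit H count 0
  atom 3: C, bond orders sum to 3 (valence 4) → 1 H
  atom 4: C, bond orders sum to 3 (valence 4) → 1 H
  atom 5: C, bond orders sum to 3 (valence 4) → 1 H
  atom 6: N, bond orders sum to 2 (valence 3) → 1 H
Totals → C:4, H:5, N:1, O:1.

C4H5NO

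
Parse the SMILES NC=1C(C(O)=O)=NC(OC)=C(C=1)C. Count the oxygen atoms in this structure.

3

Scan the SMILES for O atoms (remember two-letter symbols like Cl and Br are single atoms).
Oxygen count: 3.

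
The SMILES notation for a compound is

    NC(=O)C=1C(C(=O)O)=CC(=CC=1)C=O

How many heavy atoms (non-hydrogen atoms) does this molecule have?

Every atom symbol written in the SMILES (organic subset) is one heavy atom; implicit H are not written.
Heavy atoms by element → C:9, N:1, O:4.
Total: 14.

14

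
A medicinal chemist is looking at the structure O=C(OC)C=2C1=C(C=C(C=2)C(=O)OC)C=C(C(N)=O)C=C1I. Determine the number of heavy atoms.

22

Every atom symbol written in the SMILES (organic subset) is one heavy atom; implicit H are not written.
Heavy atoms by element → C:15, I:1, N:1, O:5.
Total: 22.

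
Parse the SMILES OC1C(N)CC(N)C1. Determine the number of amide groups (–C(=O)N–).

0

Scan the SMILES for the amide motif — none present.
Groups that are present: 1 hydroxyl, 2 primary amine.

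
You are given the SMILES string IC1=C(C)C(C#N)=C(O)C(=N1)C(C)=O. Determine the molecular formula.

Walk through each heavy atom and fill implicit hydrogens from standard valence (C 4, N 3, O 2, S 2, halogen 1):
  atom 1: I (halogen, monovalent) → 0 H
  atom 2: C, bond orders sum to 4 (valence 4) → 0 H
  atom 3: C, bond orders sum to 4 (valence 4) → 0 H
  atom 4: C, bond orders sum to 1 (valence 4) → 3 H
  atom 5: C, bond orders sum to 4 (valence 4) → 0 H
  atom 6: C, bond orders sum to 4 (valence 4) → 0 H
  atom 7: N, bond orders sum to 3 (valence 3) → 0 H
  atom 8: C, bond orders sum to 4 (valence 4) → 0 H
  atom 9: O, bond orders sum to 1 (valence 2) → 1 H
  atom 10: C, bond orders sum to 4 (valence 4) → 0 H
  atom 11: N, bond orders sum to 3 (valence 3) → 0 H
  atom 12: C, bond orders sum to 4 (valence 4) → 0 H
  atom 13: C, bond orders sum to 1 (valence 4) → 3 H
  atom 14: O, bond orders sum to 2 (valence 2) → 0 H
Totals → C:9, H:7, I:1, N:2, O:2.

C9H7IN2O2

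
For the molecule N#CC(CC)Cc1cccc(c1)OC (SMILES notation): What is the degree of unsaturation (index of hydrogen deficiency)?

6

Molecular formula: C12H15NO.
DoU = (2C + 2 + N − H − X) / 2, where X is the halogen count and O/S are ignored.
    = (2·12 + 2 + 1 − 15 − 0) / 2 = 12 / 2 = 6.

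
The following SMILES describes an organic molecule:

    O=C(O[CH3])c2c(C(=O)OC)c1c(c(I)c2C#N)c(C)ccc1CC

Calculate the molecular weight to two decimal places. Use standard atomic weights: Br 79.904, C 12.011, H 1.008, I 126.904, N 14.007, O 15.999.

First, the molecular formula is C18H16INO4 (counting implicit H from valence).
  C: 18 × 12.011 = 216.198
  H: 16 × 1.008 = 16.128
  I: 1 × 126.904 = 126.904
  N: 1 × 14.007 = 14.007
  O: 4 × 15.999 = 63.996
Sum: 18×12.011 + 16×1.008 + 1×126.904 + 1×14.007 + 4×15.999 = 437.233 → 437.23 g/mol.

437.23 g/mol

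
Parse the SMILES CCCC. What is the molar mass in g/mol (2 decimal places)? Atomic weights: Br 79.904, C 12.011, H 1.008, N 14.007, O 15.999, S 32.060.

58.12 g/mol

First, the molecular formula is C4H10 (counting implicit H from valence).
  C: 4 × 12.011 = 48.044
  H: 10 × 1.008 = 10.080
Sum: 4×12.011 + 10×1.008 = 58.124 → 58.12 g/mol.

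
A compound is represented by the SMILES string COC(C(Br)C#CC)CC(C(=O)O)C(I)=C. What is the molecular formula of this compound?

C11H14BrIO3

Walk through each heavy atom and fill implicit hydrogens from standard valence (C 4, N 3, O 2, S 2, halogen 1):
  atom 1: C, bond orders sum to 1 (valence 4) → 3 H
  atom 2: O, bond orders sum to 2 (valence 2) → 0 H
  atom 3: C, bond orders sum to 3 (valence 4) → 1 H
  atom 4: C, bond orders sum to 3 (valence 4) → 1 H
  atom 5: Br (halogen, monovalent) → 0 H
  atom 6: C, bond orders sum to 4 (valence 4) → 0 H
  atom 7: C, bond orders sum to 4 (valence 4) → 0 H
  atom 8: C, bond orders sum to 1 (valence 4) → 3 H
  atom 9: C, bond orders sum to 2 (valence 4) → 2 H
  atom 10: C, bond orders sum to 3 (valence 4) → 1 H
  atom 11: C, bond orders sum to 4 (valence 4) → 0 H
  atom 12: O, bond orders sum to 2 (valence 2) → 0 H
  atom 13: O, bond orders sum to 1 (valence 2) → 1 H
  atom 14: C, bond orders sum to 4 (valence 4) → 0 H
  atom 15: I (halogen, monovalent) → 0 H
  atom 16: C, bond orders sum to 2 (valence 4) → 2 H
Totals → C:11, H:14, Br:1, I:1, O:3.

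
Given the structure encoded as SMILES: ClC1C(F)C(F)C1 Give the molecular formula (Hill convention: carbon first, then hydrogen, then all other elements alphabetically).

C4H5ClF2

Walk through each heavy atom and fill implicit hydrogens from standard valence (C 4, N 3, O 2, S 2, halogen 1):
  atom 1: Cl (halogen, monovalent) → 0 H
  atom 2: C, bond orders sum to 3 (valence 4) → 1 H
  atom 3: C, bond orders sum to 3 (valence 4) → 1 H
  atom 4: F (halogen, monovalent) → 0 H
  atom 5: C, bond orders sum to 3 (valence 4) → 1 H
  atom 6: F (halogen, monovalent) → 0 H
  atom 7: C, bond orders sum to 2 (valence 4) → 2 H
Totals → C:4, H:5, Cl:1, F:2.
In Hill order: C4H5ClF2.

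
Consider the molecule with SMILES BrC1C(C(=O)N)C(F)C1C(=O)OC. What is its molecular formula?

Walk through each heavy atom and fill implicit hydrogens from standard valence (C 4, N 3, O 2, S 2, halogen 1):
  atom 1: Br (halogen, monovalent) → 0 H
  atom 2: C, bond orders sum to 3 (valence 4) → 1 H
  atom 3: C, bond orders sum to 3 (valence 4) → 1 H
  atom 4: C, bond orders sum to 4 (valence 4) → 0 H
  atom 5: O, bond orders sum to 2 (valence 2) → 0 H
  atom 6: N, bond orders sum to 1 (valence 3) → 2 H
  atom 7: C, bond orders sum to 3 (valence 4) → 1 H
  atom 8: F (halogen, monovalent) → 0 H
  atom 9: C, bond orders sum to 3 (valence 4) → 1 H
  atom 10: C, bond orders sum to 4 (valence 4) → 0 H
  atom 11: O, bond orders sum to 2 (valence 2) → 0 H
  atom 12: O, bond orders sum to 2 (valence 2) → 0 H
  atom 13: C, bond orders sum to 1 (valence 4) → 3 H
Totals → C:7, H:9, Br:1, F:1, N:1, O:3.
In Hill order: C7H9BrFNO3.

C7H9BrFNO3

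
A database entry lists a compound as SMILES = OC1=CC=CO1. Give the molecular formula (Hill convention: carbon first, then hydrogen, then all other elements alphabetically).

C4H4O2

Walk through each heavy atom and fill implicit hydrogens from standard valence (C 4, N 3, O 2, S 2, halogen 1):
  atom 1: O, bond orders sum to 1 (valence 2) → 1 H
  atom 2: C, bond orders sum to 4 (valence 4) → 0 H
  atom 3: C, bond orders sum to 3 (valence 4) → 1 H
  atom 4: C, bond orders sum to 3 (valence 4) → 1 H
  atom 5: C, bond orders sum to 3 (valence 4) → 1 H
  atom 6: O, bond orders sum to 2 (valence 2) → 0 H
Totals → C:4, H:4, O:2.
In Hill order: C4H4O2.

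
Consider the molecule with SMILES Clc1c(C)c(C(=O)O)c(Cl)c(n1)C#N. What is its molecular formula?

C8H4Cl2N2O2

Walk through each heavy atom and fill implicit hydrogens from standard valence (C 4, N 3, O 2, S 2, halogen 1); for lowercase aromatic atoms, an aromatic c carries 1 H when it has two neighbours and 0 H with three, and aromatic n carries 0 H:
  atom 1: Cl (halogen, monovalent) → 0 H
  atom 2: aromatic c, 3 neighbours → 0 H
  atom 3: aromatic c, 3 neighbours → 0 H
  atom 4: C, bond orders sum to 1 (valence 4) → 3 H
  atom 5: aromatic c, 3 neighbours → 0 H
  atom 6: C, bond orders sum to 4 (valence 4) → 0 H
  atom 7: O, bond orders sum to 2 (valence 2) → 0 H
  atom 8: O, bond orders sum to 1 (valence 2) → 1 H
  atom 9: aromatic c, 3 neighbours → 0 H
  atom 10: Cl (halogen, monovalent) → 0 H
  atom 11: aromatic c, 3 neighbours → 0 H
  atom 12: aromatic n, 2 neighbours → 0 H
  atom 13: C, bond orders sum to 4 (valence 4) → 0 H
  atom 14: N, bond orders sum to 3 (valence 3) → 0 H
Totals → C:8, H:4, Cl:2, N:2, O:2.
In Hill order: C8H4Cl2N2O2.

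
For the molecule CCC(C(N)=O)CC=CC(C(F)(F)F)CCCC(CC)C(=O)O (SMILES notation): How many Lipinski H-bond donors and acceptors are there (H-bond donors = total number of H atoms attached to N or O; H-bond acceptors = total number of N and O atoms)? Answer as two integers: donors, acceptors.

3, 4

Donors: find every N or O and count the H atoms it carries.
  atom 5 (N): bond orders sum to 1 → 2 H
  atom 6 (O): bond orders sum to 2 → 0 H
  atom 22 (O): bond orders sum to 2 → 0 H
  atom 23 (O): bond orders sum to 1 → 1 H
Lipinski HBD = 3.
Acceptors: N atoms = 1, O atoms = 3 → HBA = 4.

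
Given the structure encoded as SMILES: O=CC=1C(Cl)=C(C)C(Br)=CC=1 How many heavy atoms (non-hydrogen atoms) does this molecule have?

11

Every atom symbol written in the SMILES (organic subset) is one heavy atom; implicit H are not written.
Heavy atoms by element → Br:1, C:8, Cl:1, O:1.
Total: 11.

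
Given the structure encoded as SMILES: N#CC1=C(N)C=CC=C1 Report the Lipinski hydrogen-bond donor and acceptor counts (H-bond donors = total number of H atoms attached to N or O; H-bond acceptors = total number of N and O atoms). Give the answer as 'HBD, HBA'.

2, 2

Donors: find every N or O and count the H atoms it carries.
  atom 1 (N): bond orders sum to 3 → 0 H
  atom 5 (N): bond orders sum to 1 → 2 H
Lipinski HBD = 2.
Acceptors: N atoms = 2, O atoms = 0 → HBA = 2.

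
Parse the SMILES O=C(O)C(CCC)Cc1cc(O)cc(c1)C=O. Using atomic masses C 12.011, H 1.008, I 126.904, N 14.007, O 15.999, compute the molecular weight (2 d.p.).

236.27 g/mol

First, the molecular formula is C13H16O4 (counting implicit H from valence).
  C: 13 × 12.011 = 156.143
  H: 16 × 1.008 = 16.128
  O: 4 × 15.999 = 63.996
Sum: 13×12.011 + 16×1.008 + 4×15.999 = 236.267 → 236.27 g/mol.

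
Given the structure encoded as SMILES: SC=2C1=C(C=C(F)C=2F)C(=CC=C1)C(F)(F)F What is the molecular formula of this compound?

C11H5F5S

Walk through each heavy atom and fill implicit hydrogens from standard valence (C 4, N 3, O 2, S 2, halogen 1):
  atom 1: S, bond orders sum to 1 (valence 2) → 1 H
  atom 2: C, bond orders sum to 4 (valence 4) → 0 H
  atom 3: C, bond orders sum to 4 (valence 4) → 0 H
  atom 4: C, bond orders sum to 4 (valence 4) → 0 H
  atom 5: C, bond orders sum to 3 (valence 4) → 1 H
  atom 6: C, bond orders sum to 4 (valence 4) → 0 H
  atom 7: F (halogen, monovalent) → 0 H
  atom 8: C, bond orders sum to 4 (valence 4) → 0 H
  atom 9: F (halogen, monovalent) → 0 H
  atom 10: C, bond orders sum to 4 (valence 4) → 0 H
  atom 11: C, bond orders sum to 3 (valence 4) → 1 H
  atom 12: C, bond orders sum to 3 (valence 4) → 1 H
  atom 13: C, bond orders sum to 3 (valence 4) → 1 H
  atom 14: C, bond orders sum to 4 (valence 4) → 0 H
  atom 15: F (halogen, monovalent) → 0 H
  atom 16: F (halogen, monovalent) → 0 H
  atom 17: F (halogen, monovalent) → 0 H
Totals → C:11, H:5, F:5, S:1.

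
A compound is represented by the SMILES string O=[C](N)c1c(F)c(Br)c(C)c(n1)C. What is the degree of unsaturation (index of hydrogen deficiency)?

5

Molecular formula: C8H8BrFN2O.
DoU = (2C + 2 + N − H − X) / 2, where X is the halogen count and O/S are ignored.
    = (2·8 + 2 + 2 − 8 − 2) / 2 = 10 / 2 = 5.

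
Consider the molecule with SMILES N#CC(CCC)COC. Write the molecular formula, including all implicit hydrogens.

C7H13NO

Walk through each heavy atom and fill implicit hydrogens from standard valence (C 4, N 3, O 2, S 2, halogen 1):
  atom 1: N, bond orders sum to 3 (valence 3) → 0 H
  atom 2: C, bond orders sum to 4 (valence 4) → 0 H
  atom 3: C, bond orders sum to 3 (valence 4) → 1 H
  atom 4: C, bond orders sum to 2 (valence 4) → 2 H
  atom 5: C, bond orders sum to 2 (valence 4) → 2 H
  atom 6: C, bond orders sum to 1 (valence 4) → 3 H
  atom 7: C, bond orders sum to 2 (valence 4) → 2 H
  atom 8: O, bond orders sum to 2 (valence 2) → 0 H
  atom 9: C, bond orders sum to 1 (valence 4) → 3 H
Totals → C:7, H:13, N:1, O:1.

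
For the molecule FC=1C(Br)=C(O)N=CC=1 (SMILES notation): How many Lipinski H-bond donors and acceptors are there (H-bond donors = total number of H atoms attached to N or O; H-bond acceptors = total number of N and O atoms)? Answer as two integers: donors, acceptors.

1, 2

Donors: find every N or O and count the H atoms it carries.
  atom 6 (O): bond orders sum to 1 → 1 H
  atom 7 (N): bond orders sum to 3 → 0 H
Lipinski HBD = 1.
Acceptors: N atoms = 1, O atoms = 1 → HBA = 2.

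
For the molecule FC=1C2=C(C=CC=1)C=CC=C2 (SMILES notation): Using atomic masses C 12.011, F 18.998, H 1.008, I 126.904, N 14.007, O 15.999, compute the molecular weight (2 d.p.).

First, the molecular formula is C10H7F (counting implicit H from valence).
  C: 10 × 12.011 = 120.110
  F: 1 × 18.998 = 18.998
  H: 7 × 1.008 = 7.056
Sum: 10×12.011 + 1×18.998 + 7×1.008 = 146.164 → 146.16 g/mol.

146.16 g/mol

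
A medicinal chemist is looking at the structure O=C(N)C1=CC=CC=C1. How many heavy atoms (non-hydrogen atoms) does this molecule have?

9

Every atom symbol written in the SMILES (organic subset) is one heavy atom; implicit H are not written.
Heavy atoms by element → C:7, N:1, O:1.
Total: 9.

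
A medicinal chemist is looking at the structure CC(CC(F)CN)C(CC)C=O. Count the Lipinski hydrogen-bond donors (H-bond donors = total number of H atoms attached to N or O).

2

Donors: find every N or O and count the H atoms it carries.
  atom 7 (N): bond orders sum to 1 → 2 H
  atom 12 (O): bond orders sum to 2 → 0 H
Lipinski HBD = 2.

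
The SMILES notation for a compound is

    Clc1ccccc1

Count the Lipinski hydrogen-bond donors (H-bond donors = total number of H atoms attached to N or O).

0

Donors: find every N or O and count the H atoms it carries.
  (no N or O atoms present)
Lipinski HBD = 0.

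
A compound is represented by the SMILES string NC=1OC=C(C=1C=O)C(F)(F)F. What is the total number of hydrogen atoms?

4

Walk through each heavy atom and fill implicit hydrogens from standard valence (C 4, N 3, O 2, S 2, halogen 1):
  atom 1: N, bond orders sum to 1 (valence 3) → 2 H
  atom 2: C, bond orders sum to 4 (valence 4) → 0 H
  atom 3: O, bond orders sum to 2 (valence 2) → 0 H
  atom 4: C, bond orders sum to 3 (valence 4) → 1 H
  atom 5: C, bond orders sum to 4 (valence 4) → 0 H
  atom 6: C, bond orders sum to 4 (valence 4) → 0 H
  atom 7: C, bond orders sum to 3 (valence 4) → 1 H
  atom 8: O, bond orders sum to 2 (valence 2) → 0 H
  atom 9: C, bond orders sum to 4 (valence 4) → 0 H
  atom 10: F (halogen, monovalent) → 0 H
  atom 11: F (halogen, monovalent) → 0 H
  atom 12: F (halogen, monovalent) → 0 H
Total hydrogens: 4.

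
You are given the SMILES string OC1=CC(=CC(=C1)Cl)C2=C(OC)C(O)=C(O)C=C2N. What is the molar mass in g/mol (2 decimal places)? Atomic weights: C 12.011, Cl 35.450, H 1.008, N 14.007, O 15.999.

First, the molecular formula is C13H12ClNO4 (counting implicit H from valence).
  C: 13 × 12.011 = 156.143
  Cl: 1 × 35.450 = 35.450
  H: 12 × 1.008 = 12.096
  N: 1 × 14.007 = 14.007
  O: 4 × 15.999 = 63.996
Sum: 13×12.011 + 1×35.450 + 12×1.008 + 1×14.007 + 4×15.999 = 281.692 → 281.69 g/mol.

281.69 g/mol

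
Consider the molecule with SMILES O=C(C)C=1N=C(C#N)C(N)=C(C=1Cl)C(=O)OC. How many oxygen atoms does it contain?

Scan the SMILES for O atoms (remember two-letter symbols like Cl and Br are single atoms).
Oxygen count: 3.

3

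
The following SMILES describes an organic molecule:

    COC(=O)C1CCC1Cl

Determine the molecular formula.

Walk through each heavy atom and fill implicit hydrogens from standard valence (C 4, N 3, O 2, S 2, halogen 1):
  atom 1: C, bond orders sum to 1 (valence 4) → 3 H
  atom 2: O, bond orders sum to 2 (valence 2) → 0 H
  atom 3: C, bond orders sum to 4 (valence 4) → 0 H
  atom 4: O, bond orders sum to 2 (valence 2) → 0 H
  atom 5: C, bond orders sum to 3 (valence 4) → 1 H
  atom 6: C, bond orders sum to 2 (valence 4) → 2 H
  atom 7: C, bond orders sum to 2 (valence 4) → 2 H
  atom 8: C, bond orders sum to 3 (valence 4) → 1 H
  atom 9: Cl (halogen, monovalent) → 0 H
Totals → C:6, H:9, Cl:1, O:2.
In Hill order: C6H9ClO2.

C6H9ClO2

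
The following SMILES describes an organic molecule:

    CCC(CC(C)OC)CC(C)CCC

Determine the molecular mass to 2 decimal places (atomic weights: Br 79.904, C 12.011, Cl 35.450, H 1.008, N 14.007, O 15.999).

200.37 g/mol

First, the molecular formula is C13H28O (counting implicit H from valence).
  C: 13 × 12.011 = 156.143
  H: 28 × 1.008 = 28.224
  O: 1 × 15.999 = 15.999
Sum: 13×12.011 + 28×1.008 + 1×15.999 = 200.366 → 200.37 g/mol.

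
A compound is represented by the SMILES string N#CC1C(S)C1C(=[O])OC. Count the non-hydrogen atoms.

10

Every atom symbol written in the SMILES (organic subset) is one heavy atom; implicit H are not written.
Heavy atoms by element → C:6, N:1, O:2, S:1.
Total: 10.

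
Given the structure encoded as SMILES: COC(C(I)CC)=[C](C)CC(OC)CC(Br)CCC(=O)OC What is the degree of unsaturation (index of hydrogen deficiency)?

2

Molecular formula: C16H28BrIO4.
DoU = (2C + 2 + N − H − X) / 2, where X is the halogen count and O/S are ignored.
    = (2·16 + 2 + 0 − 28 − 2) / 2 = 4 / 2 = 2.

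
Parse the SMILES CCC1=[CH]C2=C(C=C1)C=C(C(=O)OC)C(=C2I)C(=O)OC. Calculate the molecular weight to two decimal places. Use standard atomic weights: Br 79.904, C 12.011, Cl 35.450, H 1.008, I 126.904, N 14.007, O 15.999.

First, the molecular formula is C16H15IO4 (counting implicit H from valence).
  C: 16 × 12.011 = 192.176
  H: 15 × 1.008 = 15.120
  I: 1 × 126.904 = 126.904
  O: 4 × 15.999 = 63.996
Sum: 16×12.011 + 15×1.008 + 1×126.904 + 4×15.999 = 398.196 → 398.20 g/mol.

398.20 g/mol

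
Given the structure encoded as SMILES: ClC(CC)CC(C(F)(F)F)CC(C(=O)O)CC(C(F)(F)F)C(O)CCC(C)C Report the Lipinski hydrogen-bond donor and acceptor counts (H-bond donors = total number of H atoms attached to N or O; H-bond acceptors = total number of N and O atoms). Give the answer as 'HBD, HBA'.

2, 3

Donors: find every N or O and count the H atoms it carries.
  atom 14 (O): bond orders sum to 2 → 0 H
  atom 15 (O): bond orders sum to 1 → 1 H
  atom 23 (O): bond orders sum to 1 → 1 H
Lipinski HBD = 2.
Acceptors: N atoms = 0, O atoms = 3 → HBA = 3.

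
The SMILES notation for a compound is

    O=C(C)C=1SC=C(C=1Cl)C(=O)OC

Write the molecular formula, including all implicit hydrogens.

Walk through each heavy atom and fill implicit hydrogens from standard valence (C 4, N 3, O 2, S 2, halogen 1):
  atom 1: O, bond orders sum to 2 (valence 2) → 0 H
  atom 2: C, bond orders sum to 4 (valence 4) → 0 H
  atom 3: C, bond orders sum to 1 (valence 4) → 3 H
  atom 4: C, bond orders sum to 4 (valence 4) → 0 H
  atom 5: S, bond orders sum to 2 (valence 2) → 0 H
  atom 6: C, bond orders sum to 3 (valence 4) → 1 H
  atom 7: C, bond orders sum to 4 (valence 4) → 0 H
  atom 8: C, bond orders sum to 4 (valence 4) → 0 H
  atom 9: Cl (halogen, monovalent) → 0 H
  atom 10: C, bond orders sum to 4 (valence 4) → 0 H
  atom 11: O, bond orders sum to 2 (valence 2) → 0 H
  atom 12: O, bond orders sum to 2 (valence 2) → 0 H
  atom 13: C, bond orders sum to 1 (valence 4) → 3 H
Totals → C:8, H:7, Cl:1, O:3, S:1.
In Hill order: C8H7ClO3S.

C8H7ClO3S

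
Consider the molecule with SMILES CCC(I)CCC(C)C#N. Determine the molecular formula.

C8H14IN

Walk through each heavy atom and fill implicit hydrogens from standard valence (C 4, N 3, O 2, S 2, halogen 1):
  atom 1: C, bond orders sum to 1 (valence 4) → 3 H
  atom 2: C, bond orders sum to 2 (valence 4) → 2 H
  atom 3: C, bond orders sum to 3 (valence 4) → 1 H
  atom 4: I (halogen, monovalent) → 0 H
  atom 5: C, bond orders sum to 2 (valence 4) → 2 H
  atom 6: C, bond orders sum to 2 (valence 4) → 2 H
  atom 7: C, bond orders sum to 3 (valence 4) → 1 H
  atom 8: C, bond orders sum to 1 (valence 4) → 3 H
  atom 9: C, bond orders sum to 4 (valence 4) → 0 H
  atom 10: N, bond orders sum to 3 (valence 3) → 0 H
Totals → C:8, H:14, I:1, N:1.
In Hill order: C8H14IN.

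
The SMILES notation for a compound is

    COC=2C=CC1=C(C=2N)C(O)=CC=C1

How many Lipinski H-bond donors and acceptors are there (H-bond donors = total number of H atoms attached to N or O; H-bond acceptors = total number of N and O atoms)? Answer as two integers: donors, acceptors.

3, 3

Donors: find every N or O and count the H atoms it carries.
  atom 2 (O): bond orders sum to 2 → 0 H
  atom 9 (N): bond orders sum to 1 → 2 H
  atom 11 (O): bond orders sum to 1 → 1 H
Lipinski HBD = 3.
Acceptors: N atoms = 1, O atoms = 2 → HBA = 3.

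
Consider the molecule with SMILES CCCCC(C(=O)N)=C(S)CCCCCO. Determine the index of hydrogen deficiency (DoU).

2

Degree of unsaturation = (number of rings) + (number of π bonds).
Ring closures in the SMILES: 0.
π bonds: 2 double bonds (each 1 DoU) → 2 DoU from unsaturation.
Total DoU = 0 + 2 = 2.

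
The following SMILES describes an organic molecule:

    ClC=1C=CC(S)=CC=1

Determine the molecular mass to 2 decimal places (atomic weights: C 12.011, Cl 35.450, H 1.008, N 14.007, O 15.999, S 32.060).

First, the molecular formula is C6H5ClS (counting implicit H from valence).
  C: 6 × 12.011 = 72.066
  Cl: 1 × 35.450 = 35.450
  H: 5 × 1.008 = 5.040
  S: 1 × 32.060 = 32.060
Sum: 6×12.011 + 1×35.450 + 5×1.008 + 1×32.060 = 144.616 → 144.62 g/mol.

144.62 g/mol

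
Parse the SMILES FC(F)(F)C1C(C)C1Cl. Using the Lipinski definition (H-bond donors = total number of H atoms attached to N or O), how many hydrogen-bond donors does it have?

Donors: find every N or O and count the H atoms it carries.
  (no N or O atoms present)
Lipinski HBD = 0.

0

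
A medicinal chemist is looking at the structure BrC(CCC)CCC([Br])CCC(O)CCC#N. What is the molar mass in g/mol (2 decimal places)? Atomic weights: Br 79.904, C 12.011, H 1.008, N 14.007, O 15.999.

369.14 g/mol

First, the molecular formula is C13H23Br2NO (counting implicit H from valence).
  Br: 2 × 79.904 = 159.808
  C: 13 × 12.011 = 156.143
  H: 23 × 1.008 = 23.184
  N: 1 × 14.007 = 14.007
  O: 1 × 15.999 = 15.999
Sum: 2×79.904 + 13×12.011 + 23×1.008 + 1×14.007 + 1×15.999 = 369.141 → 369.14 g/mol.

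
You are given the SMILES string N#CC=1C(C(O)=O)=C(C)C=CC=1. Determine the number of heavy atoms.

12

Every atom symbol written in the SMILES (organic subset) is one heavy atom; implicit H are not written.
Heavy atoms by element → C:9, N:1, O:2.
Total: 12.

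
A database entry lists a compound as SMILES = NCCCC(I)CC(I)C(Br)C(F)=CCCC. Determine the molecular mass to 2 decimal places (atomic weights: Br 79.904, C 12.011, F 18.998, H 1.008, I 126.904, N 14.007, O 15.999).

532.02 g/mol

First, the molecular formula is C12H21BrFI2N (counting implicit H from valence).
  Br: 1 × 79.904 = 79.904
  C: 12 × 12.011 = 144.132
  F: 1 × 18.998 = 18.998
  H: 21 × 1.008 = 21.168
  I: 2 × 126.904 = 253.808
  N: 1 × 14.007 = 14.007
Sum: 1×79.904 + 12×12.011 + 1×18.998 + 21×1.008 + 2×126.904 + 1×14.007 = 532.017 → 532.02 g/mol.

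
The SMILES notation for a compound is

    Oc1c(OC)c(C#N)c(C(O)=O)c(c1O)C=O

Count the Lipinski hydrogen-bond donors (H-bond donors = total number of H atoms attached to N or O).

Donors: find every N or O and count the H atoms it carries.
  atom 1 (O): bond orders sum to 1 → 1 H
  atom 4 (O): bond orders sum to 2 → 0 H
  atom 8 (N): bond orders sum to 3 → 0 H
  atom 11 (O): bond orders sum to 1 → 1 H
  atom 12 (O): bond orders sum to 2 → 0 H
  atom 15 (O): bond orders sum to 1 → 1 H
  atom 17 (O): bond orders sum to 2 → 0 H
Lipinski HBD = 3.

3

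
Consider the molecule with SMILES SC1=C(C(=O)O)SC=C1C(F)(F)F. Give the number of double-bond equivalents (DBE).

Degree of unsaturation = (number of rings) + (number of π bonds).
Ring closures in the SMILES: 1.
π bonds: 3 double bonds (each 1 DoU) → 3 DoU from unsaturation.
Total DoU = 1 + 3 = 4.

4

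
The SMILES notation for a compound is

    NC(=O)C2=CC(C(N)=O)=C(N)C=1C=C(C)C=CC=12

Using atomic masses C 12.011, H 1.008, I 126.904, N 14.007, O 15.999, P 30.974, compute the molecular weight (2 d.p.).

First, the molecular formula is C13H13N3O2 (counting implicit H from valence).
  C: 13 × 12.011 = 156.143
  H: 13 × 1.008 = 13.104
  N: 3 × 14.007 = 42.021
  O: 2 × 15.999 = 31.998
Sum: 13×12.011 + 13×1.008 + 3×14.007 + 2×15.999 = 243.266 → 243.27 g/mol.

243.27 g/mol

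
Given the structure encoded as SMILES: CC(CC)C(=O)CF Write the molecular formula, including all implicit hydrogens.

Walk through each heavy atom and fill implicit hydrogens from standard valence (C 4, N 3, O 2, S 2, halogen 1):
  atom 1: C, bond orders sum to 1 (valence 4) → 3 H
  atom 2: C, bond orders sum to 3 (valence 4) → 1 H
  atom 3: C, bond orders sum to 2 (valence 4) → 2 H
  atom 4: C, bond orders sum to 1 (valence 4) → 3 H
  atom 5: C, bond orders sum to 4 (valence 4) → 0 H
  atom 6: O, bond orders sum to 2 (valence 2) → 0 H
  atom 7: C, bond orders sum to 2 (valence 4) → 2 H
  atom 8: F (halogen, monovalent) → 0 H
Totals → C:6, H:11, F:1, O:1.
In Hill order: C6H11FO.

C6H11FO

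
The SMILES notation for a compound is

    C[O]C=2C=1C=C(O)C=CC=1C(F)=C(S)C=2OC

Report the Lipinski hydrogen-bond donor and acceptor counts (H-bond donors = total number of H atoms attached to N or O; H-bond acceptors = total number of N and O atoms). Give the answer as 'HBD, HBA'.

Donors: find every N or O and count the H atoms it carries.
  atom 2 (O): bond orders sum to 2 → 0 H
  atom 7 (O): bond orders sum to 1 → 1 H
  atom 16 (O): bond orders sum to 2 → 0 H
Lipinski HBD = 1.
Acceptors: N atoms = 0, O atoms = 3 → HBA = 3.

1, 3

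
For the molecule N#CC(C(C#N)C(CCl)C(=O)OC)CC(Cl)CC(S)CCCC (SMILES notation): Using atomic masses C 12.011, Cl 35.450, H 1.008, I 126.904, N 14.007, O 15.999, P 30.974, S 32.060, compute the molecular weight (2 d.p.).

First, the molecular formula is C16H24Cl2N2O2S (counting implicit H from valence).
  C: 16 × 12.011 = 192.176
  Cl: 2 × 35.450 = 70.900
  H: 24 × 1.008 = 24.192
  N: 2 × 14.007 = 28.014
  O: 2 × 15.999 = 31.998
  S: 1 × 32.060 = 32.060
Sum: 16×12.011 + 2×35.450 + 24×1.008 + 2×14.007 + 2×15.999 + 1×32.060 = 379.340 → 379.34 g/mol.

379.34 g/mol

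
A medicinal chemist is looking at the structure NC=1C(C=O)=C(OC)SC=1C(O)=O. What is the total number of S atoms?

1

Scan the SMILES for S atoms (remember two-letter symbols like Cl and Br are single atoms).
Sulfur count: 1.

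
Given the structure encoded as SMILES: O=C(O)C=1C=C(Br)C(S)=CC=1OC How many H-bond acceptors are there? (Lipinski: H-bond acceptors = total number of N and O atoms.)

3

N atoms: 0; O atoms: 3.
Lipinski HBA = 0 + 3 = 3.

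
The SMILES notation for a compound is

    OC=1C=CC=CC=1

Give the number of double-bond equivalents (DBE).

4

Degree of unsaturation = (number of rings) + (number of π bonds).
Ring closures in the SMILES: 1.
π bonds: 3 double bonds (each 1 DoU) → 3 DoU from unsaturation.
Total DoU = 1 + 3 = 4.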